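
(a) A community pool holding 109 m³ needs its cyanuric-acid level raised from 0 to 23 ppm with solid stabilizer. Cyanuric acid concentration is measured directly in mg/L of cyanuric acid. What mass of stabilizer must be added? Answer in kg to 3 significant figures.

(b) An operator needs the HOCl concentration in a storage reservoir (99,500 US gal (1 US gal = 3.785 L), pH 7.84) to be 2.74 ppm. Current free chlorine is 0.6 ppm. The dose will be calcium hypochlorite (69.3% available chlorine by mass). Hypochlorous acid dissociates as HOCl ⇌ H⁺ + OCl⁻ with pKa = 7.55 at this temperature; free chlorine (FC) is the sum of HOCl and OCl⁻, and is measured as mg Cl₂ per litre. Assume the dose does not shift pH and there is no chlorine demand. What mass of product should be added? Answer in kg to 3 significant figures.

(a) Volume: 109 m³ = 109,000 L.
(a) CYA to add: (23 − 0) = 23 mg/L × 109,000 L = 2507 g cyanuric acid.

(b) Volume: 99,500 US gal × 3.785 L/gal = 376,608 L.
(b) [OCl⁻]/[HOCl] = 10^(pH − pKa) = 10^(7.84 − 7.55) = 1.95; fraction as HOCl = 1/(1 + 1.95) = 0.339.
(b) Free chlorine required for 2.74 ppm HOCl: 2.74 / 0.339 = 8.083 ppm.
(b) FC to add: 8.083 − 0.6 = 7.483 mg/L as Cl₂.
(b) Cl₂ equivalent: 7.483 mg/L × 376,608 L = 2818 g.
(b) Product at 69.3% available Cl: 2818 / 0.693 = 4066 g.

(a) 2.51 kg; (b) 4.07 kg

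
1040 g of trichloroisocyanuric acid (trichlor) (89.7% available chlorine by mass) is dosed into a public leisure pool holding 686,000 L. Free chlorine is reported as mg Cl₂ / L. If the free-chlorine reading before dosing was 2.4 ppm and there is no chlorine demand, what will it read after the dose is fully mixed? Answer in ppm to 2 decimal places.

3.76 ppm

Available chlorine delivered: 1040 g × 0.897 = 932.9 g as Cl₂.
Concentration rise: 932.9 g / 686,000 L = 1.36 mg/L = 1.36 ppm.
Final FC: 2.4 + 1.36 = 3.76 ppm.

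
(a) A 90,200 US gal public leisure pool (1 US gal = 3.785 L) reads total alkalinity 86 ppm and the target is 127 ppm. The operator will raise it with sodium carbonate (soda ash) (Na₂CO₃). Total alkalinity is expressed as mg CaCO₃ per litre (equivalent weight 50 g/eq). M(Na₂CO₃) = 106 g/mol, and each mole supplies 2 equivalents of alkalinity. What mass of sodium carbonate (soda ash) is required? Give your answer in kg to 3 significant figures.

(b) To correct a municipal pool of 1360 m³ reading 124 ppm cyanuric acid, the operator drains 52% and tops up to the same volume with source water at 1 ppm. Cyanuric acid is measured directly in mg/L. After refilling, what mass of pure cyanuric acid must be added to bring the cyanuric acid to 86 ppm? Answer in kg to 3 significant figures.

(a) 14.8 kg; (b) 35.3 kg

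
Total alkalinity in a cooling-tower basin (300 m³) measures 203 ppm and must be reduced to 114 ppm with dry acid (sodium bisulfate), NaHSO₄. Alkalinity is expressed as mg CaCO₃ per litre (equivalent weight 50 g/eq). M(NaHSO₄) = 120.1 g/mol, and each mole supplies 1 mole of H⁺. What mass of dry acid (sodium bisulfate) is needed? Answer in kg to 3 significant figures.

64.1 kg

Volume: 300 m³ = 300,000 L.
Alkalinity to neutralize: (203 − 114) = 89 mg/L as CaCO₃ × 300,000 L = 26,700 g as CaCO₃.
Equivalents of H⁺ required: 26,700 ÷ 50 g/eq = 534 eq = 534 mol NaHSO₄.
Mass of NaHSO₄: 534 × 120.1 = 64,130 g.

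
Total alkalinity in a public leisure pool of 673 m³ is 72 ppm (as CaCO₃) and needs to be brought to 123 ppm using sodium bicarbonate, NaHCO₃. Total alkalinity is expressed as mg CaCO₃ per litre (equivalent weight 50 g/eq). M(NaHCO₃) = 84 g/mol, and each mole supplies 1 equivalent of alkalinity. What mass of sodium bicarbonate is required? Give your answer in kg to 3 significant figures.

Volume: 673 m³ = 673,000 L.
Alkalinity to add: (123 − 72) = 51 mg/L as CaCO₃ × 673,000 L = 34,320 g as CaCO₃.
Equivalents: 34,320 g ÷ 50 g/eq = 686.5 eq.
NaHCO₃ supplies 1 eq per mole → 686.5 mol.
Mass: 686.5 mol × 84 g/mol = 57,660 g.

57.7 kg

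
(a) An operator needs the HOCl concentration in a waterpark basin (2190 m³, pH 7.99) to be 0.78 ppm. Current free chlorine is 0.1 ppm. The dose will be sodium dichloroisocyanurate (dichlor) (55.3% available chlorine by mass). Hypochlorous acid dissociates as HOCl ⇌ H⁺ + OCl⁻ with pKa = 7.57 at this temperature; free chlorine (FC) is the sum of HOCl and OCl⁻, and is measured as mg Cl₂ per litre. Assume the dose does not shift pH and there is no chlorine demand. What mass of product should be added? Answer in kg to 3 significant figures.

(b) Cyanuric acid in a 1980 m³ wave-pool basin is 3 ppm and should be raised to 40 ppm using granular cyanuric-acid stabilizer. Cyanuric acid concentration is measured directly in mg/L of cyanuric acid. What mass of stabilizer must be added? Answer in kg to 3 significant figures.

(a) 10.8 kg; (b) 73.3 kg

(a) Volume: 2190 m³ = 2,190,000 L.
(a) [OCl⁻]/[HOCl] = 10^(pH − pKa) = 10^(7.99 − 7.57) = 2.63; fraction as HOCl = 1/(1 + 2.63) = 0.2755.
(a) Free chlorine required for 0.78 ppm HOCl: 0.78 / 0.2755 = 2.832 ppm.
(a) FC to add: 2.832 − 0.1 = 2.732 mg/L as Cl₂.
(a) Cl₂ equivalent: 2.732 mg/L × 2,190,000 L = 5982 g.
(a) Product at 55.3% available Cl: 5982 / 0.553 = 10,820 g.

(b) Volume: 1980 m³ = 1,980,000 L.
(b) CYA to add: (40 − 3) = 37 mg/L × 1,980,000 L = 73,260 g cyanuric acid.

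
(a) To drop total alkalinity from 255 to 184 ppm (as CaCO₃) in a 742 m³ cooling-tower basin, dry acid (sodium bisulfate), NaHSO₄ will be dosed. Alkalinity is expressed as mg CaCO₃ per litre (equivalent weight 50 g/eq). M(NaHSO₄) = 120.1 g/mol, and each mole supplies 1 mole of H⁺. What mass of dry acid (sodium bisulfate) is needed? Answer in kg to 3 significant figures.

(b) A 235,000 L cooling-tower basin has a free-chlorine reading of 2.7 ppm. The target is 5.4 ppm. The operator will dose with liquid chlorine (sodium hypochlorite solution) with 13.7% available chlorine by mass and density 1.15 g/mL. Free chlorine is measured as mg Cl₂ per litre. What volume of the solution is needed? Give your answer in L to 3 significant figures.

(a) 127 kg; (b) 4.03 L

(a) Volume: 742 m³ = 742,000 L.
(a) Alkalinity to neutralize: (255 − 184) = 71 mg/L as CaCO₃ × 742,000 L = 52,680 g as CaCO₃.
(a) Equivalents of H⁺ required: 52,680 ÷ 50 g/eq = 1054 eq = 1054 mol NaHSO₄.
(a) Mass of NaHSO₄: 1054 × 120.1 = 126,500 g.

(b) Chlorine deficit: 5.4 − 2.7 = 2.7 ppm = 2.7 mg/L as Cl₂.
(b) Cl₂ equivalent needed: 2.7 mg/L × 235,000 L = 634,500 mg = 634.5 g.
(b) Product at 13.7% available chlorine: 634.5 / 0.137 = 4631 g.
(b) Volume at density 1.15 g/mL: 4631 g ÷ 1.15 g/mL = 4027 mL.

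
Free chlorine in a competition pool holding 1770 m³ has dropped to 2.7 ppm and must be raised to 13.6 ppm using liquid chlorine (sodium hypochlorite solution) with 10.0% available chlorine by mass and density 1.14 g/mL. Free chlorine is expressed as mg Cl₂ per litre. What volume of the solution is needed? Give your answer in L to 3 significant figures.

169 L

Volume: 1770 m³ = 1,770,000 L.
Chlorine deficit: 13.6 − 2.7 = 10.9 ppm = 10.9 mg/L as Cl₂.
Cl₂ equivalent needed: 10.9 mg/L × 1,770,000 L = 19,290,000 mg = 19,290 g.
Product at 10.0% available chlorine: 19,290 / 0.1 = 192,900 g.
Volume at density 1.14 g/mL: 192,900 g ÷ 1.14 g/mL = 169,200 mL.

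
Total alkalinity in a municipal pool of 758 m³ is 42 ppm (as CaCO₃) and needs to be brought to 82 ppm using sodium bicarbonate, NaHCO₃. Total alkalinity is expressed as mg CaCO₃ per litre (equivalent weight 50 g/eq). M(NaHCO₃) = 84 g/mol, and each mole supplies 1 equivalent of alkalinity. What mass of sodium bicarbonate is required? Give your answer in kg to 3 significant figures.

50.9 kg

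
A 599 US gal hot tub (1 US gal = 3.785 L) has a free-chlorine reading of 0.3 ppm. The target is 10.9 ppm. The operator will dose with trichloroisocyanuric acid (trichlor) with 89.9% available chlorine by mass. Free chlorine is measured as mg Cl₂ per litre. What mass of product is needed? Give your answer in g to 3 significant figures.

Volume: 599 US gal × 3.785 L/gal = 2,267 L.
Chlorine deficit: 10.9 − 0.3 = 10.6 ppm = 10.6 mg/L as Cl₂.
Cl₂ equivalent needed: 10.6 mg/L × 2,267 L = 24,030 mg = 24.03 g.
Product at 89.9% available chlorine: 24.03 / 0.899 = 26.73 g.

26.7 g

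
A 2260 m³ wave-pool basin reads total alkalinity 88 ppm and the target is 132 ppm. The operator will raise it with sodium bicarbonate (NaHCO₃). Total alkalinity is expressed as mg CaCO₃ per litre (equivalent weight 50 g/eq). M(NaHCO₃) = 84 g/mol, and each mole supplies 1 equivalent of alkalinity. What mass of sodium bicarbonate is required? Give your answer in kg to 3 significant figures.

Volume: 2260 m³ = 2,260,000 L.
Alkalinity to add: (132 − 88) = 44 mg/L as CaCO₃ × 2,260,000 L = 99,440 g as CaCO₃.
Equivalents: 99,440 g ÷ 50 g/eq = 1989 eq.
NaHCO₃ supplies 1 eq per mole → 1989 mol.
Mass: 1989 mol × 84 g/mol = 167,100 g.

167 kg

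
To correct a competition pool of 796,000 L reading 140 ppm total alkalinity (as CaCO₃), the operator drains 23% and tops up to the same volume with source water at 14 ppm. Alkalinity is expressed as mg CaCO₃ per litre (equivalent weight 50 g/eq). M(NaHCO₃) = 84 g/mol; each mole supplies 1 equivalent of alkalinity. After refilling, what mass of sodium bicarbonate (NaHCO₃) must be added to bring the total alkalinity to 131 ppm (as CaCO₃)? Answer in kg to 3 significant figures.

After draining 23% and refilling: 140 × 0.77 + 14 × 0.23 = 111.02 ppm.
Deficit to target: 131 − 111.02 = 19.98 mg/L.
As CaCO₃: 19.98 mg/L × 796,000 L = 15,900 g; ÷ 50 g/eq ÷ 1 = 318.1 mol NaHCO₃.
Mass: 318.1 × 84 = 26,720 g.

26.7 kg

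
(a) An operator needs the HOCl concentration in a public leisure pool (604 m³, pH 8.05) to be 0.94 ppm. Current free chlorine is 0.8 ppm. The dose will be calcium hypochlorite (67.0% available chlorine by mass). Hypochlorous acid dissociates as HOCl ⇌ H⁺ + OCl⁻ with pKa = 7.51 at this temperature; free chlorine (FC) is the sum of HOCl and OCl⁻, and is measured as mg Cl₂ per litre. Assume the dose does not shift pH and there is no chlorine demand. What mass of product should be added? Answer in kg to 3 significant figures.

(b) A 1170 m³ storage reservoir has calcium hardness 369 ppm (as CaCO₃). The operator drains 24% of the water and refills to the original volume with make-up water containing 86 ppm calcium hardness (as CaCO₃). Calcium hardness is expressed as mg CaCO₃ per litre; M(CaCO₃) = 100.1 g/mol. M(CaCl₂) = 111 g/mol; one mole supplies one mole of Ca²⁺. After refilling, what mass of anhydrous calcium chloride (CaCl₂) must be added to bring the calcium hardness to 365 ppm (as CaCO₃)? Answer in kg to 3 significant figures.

(a) Volume: 604 m³ = 604,000 L.
(a) [OCl⁻]/[HOCl] = 10^(pH − pKa) = 10^(8.05 − 7.51) = 3.467; fraction as HOCl = 1/(1 + 3.467) = 0.2238.
(a) Free chlorine required for 0.94 ppm HOCl: 0.94 / 0.2238 = 4.199 ppm.
(a) FC to add: 4.199 − 0.8 = 3.399 mg/L as Cl₂.
(a) Cl₂ equivalent: 3.399 mg/L × 604,000 L = 2053 g.
(a) Product at 67.0% available Cl: 2053 / 0.67 = 3064 g.

(b) Volume: 1170 m³ = 1,170,000 L.
(b) After draining 24% and refilling: 369 × 0.76 + 86 × 0.24 = 301.08 ppm.
(b) Deficit to target: 365 − 301.08 = 63.92 mg/L.
(b) As CaCO₃: 63.92 mg/L × 1,170,000 L = 74,790 g; ÷ 100.1 = 747.1 mol Ca²⁺.
(b) Mass: 747.1 × 111 = 82,930 g.

(a) 3.06 kg; (b) 82.9 kg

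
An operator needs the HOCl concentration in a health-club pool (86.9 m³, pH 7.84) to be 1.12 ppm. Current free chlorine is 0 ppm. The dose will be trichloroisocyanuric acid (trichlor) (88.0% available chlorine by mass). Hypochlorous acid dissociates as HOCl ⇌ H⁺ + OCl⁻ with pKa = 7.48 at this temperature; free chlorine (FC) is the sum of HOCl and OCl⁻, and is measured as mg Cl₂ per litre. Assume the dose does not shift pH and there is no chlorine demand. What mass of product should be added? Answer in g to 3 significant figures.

364 g

Volume: 86.9 m³ = 86,900 L.
[OCl⁻]/[HOCl] = 10^(pH − pKa) = 10^(7.84 − 7.48) = 2.291; fraction as HOCl = 1/(1 + 2.291) = 0.3039.
Free chlorine required for 1.12 ppm HOCl: 1.12 / 0.3039 = 3.686 ppm.
FC to add: 3.686 − 0 = 3.686 mg/L as Cl₂.
Cl₂ equivalent: 3.686 mg/L × 86,900 L = 320.3 g.
Product at 88.0% available Cl: 320.3 / 0.88 = 364 g.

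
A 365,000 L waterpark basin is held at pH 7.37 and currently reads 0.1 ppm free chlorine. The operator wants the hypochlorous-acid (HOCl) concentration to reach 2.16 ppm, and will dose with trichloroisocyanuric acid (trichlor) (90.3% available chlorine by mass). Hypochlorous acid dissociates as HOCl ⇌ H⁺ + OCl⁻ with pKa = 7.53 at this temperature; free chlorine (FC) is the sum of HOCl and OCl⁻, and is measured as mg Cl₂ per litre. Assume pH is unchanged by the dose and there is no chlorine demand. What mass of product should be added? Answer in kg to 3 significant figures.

[OCl⁻]/[HOCl] = 10^(pH − pKa) = 10^(7.37 − 7.53) = 0.6918; fraction as HOCl = 1/(1 + 0.6918) = 0.5911.
Free chlorine required for 2.16 ppm HOCl: 2.16 / 0.5911 = 3.654 ppm.
FC to add: 3.654 − 0.1 = 3.554 mg/L as Cl₂.
Cl₂ equivalent: 3.554 mg/L × 365,000 L = 1297 g.
Product at 90.3% available Cl: 1297 / 0.903 = 1437 g.

1.44 kg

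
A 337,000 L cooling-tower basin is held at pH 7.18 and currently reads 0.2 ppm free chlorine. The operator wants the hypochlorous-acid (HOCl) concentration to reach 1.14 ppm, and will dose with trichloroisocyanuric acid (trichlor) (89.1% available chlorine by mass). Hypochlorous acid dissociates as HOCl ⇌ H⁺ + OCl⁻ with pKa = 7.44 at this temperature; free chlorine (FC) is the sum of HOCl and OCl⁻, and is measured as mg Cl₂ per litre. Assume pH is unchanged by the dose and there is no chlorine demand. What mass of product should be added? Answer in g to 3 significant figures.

[OCl⁻]/[HOCl] = 10^(pH − pKa) = 10^(7.18 − 7.44) = 0.5495; fraction as HOCl = 1/(1 + 0.5495) = 0.6454.
Free chlorine required for 1.14 ppm HOCl: 1.14 / 0.6454 = 1.766 ppm.
FC to add: 1.766 − 0.2 = 1.566 mg/L as Cl₂.
Cl₂ equivalent: 1.566 mg/L × 337,000 L = 527.9 g.
Product at 89.1% available Cl: 527.9 / 0.891 = 592.5 g.

592 g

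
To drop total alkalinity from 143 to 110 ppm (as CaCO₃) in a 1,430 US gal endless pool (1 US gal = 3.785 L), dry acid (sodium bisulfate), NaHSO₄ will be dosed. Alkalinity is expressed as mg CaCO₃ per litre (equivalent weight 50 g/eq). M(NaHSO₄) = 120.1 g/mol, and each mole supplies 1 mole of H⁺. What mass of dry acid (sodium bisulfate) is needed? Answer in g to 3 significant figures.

429 g

Volume: 1,430 US gal × 3.785 L/gal = 5,413 L.
Alkalinity to neutralize: (143 − 110) = 33 mg/L as CaCO₃ × 5,413 L = 178.6 g as CaCO₃.
Equivalents of H⁺ required: 178.6 ÷ 50 g/eq = 3.572 eq = 3.572 mol NaHSO₄.
Mass of NaHSO₄: 3.572 × 120.1 = 429 g.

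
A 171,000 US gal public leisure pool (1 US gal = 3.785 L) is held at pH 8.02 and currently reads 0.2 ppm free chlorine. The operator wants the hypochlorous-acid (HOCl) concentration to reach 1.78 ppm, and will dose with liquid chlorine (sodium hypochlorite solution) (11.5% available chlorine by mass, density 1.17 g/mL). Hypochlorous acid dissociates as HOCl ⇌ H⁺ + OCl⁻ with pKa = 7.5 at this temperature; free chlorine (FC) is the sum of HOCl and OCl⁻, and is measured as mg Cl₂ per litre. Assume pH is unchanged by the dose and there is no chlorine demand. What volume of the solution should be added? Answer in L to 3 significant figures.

36.0 L

Volume: 171,000 US gal × 3.785 L/gal = 647,235 L.
[OCl⁻]/[HOCl] = 10^(pH − pKa) = 10^(8.02 − 7.5) = 3.311; fraction as HOCl = 1/(1 + 3.311) = 0.2319.
Free chlorine required for 1.78 ppm HOCl: 1.78 / 0.2319 = 7.674 ppm.
FC to add: 7.674 − 0.2 = 7.474 mg/L as Cl₂.
Cl₂ equivalent: 7.474 mg/L × 647,235 L = 4838 g.
Product at 11.5% available Cl: 4838 / 0.115 = 42,070 g.
Volume: 42,070 g ÷ 1.17 g/mL = 35,950 mL.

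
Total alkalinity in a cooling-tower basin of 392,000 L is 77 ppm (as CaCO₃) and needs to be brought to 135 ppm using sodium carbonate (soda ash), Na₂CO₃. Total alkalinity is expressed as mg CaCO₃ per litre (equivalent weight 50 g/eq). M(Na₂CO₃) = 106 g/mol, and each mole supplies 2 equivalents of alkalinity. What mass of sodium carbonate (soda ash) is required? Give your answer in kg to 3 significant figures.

Alkalinity to add: (135 − 77) = 58 mg/L as CaCO₃ × 392,000 L = 22,740 g as CaCO₃.
Equivalents: 22,740 g ÷ 50 g/eq = 454.7 eq.
Each mole of Na₂CO₃ supplies 2 eq, so 454.7 / 2 = 227.4 mol.
Mass: 227.4 mol × 106 g/mol = 24,100 g.

24.1 kg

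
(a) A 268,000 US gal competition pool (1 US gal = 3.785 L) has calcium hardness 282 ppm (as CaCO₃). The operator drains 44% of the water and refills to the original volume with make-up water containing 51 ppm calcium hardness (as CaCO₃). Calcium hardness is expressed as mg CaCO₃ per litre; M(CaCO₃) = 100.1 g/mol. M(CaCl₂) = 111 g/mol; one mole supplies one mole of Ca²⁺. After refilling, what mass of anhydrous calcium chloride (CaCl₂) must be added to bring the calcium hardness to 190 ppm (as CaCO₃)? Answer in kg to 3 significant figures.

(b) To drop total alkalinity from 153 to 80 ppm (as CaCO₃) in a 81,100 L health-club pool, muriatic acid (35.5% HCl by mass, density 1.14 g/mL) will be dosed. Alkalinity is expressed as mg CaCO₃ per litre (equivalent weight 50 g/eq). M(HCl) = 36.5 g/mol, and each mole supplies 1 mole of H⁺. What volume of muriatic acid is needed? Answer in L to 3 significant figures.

(a) 10.8 kg; (b) 10.7 L

(a) Volume: 268,000 US gal × 3.785 L/gal = 1,014,380 L.
(a) After draining 44% and refilling: 282 × 0.56 + 51 × 0.44 = 180.36 ppm.
(a) Deficit to target: 190 − 180.36 = 9.64 mg/L.
(a) As CaCO₃: 9.64 mg/L × 1,014,380 L = 9779 g; ÷ 100.1 = 97.69 mol Ca²⁺.
(a) Mass: 97.69 × 111 = 10,840 g.

(b) Alkalinity to neutralize: (153 − 80) = 73 mg/L as CaCO₃ × 81,100 L = 5920 g as CaCO₃.
(b) Equivalents of H⁺ required: 5920 ÷ 50 g/eq = 118.4 eq = 118.4 mol HCl.
(b) Mass of HCl: 118.4 × 36.5 = 4322 g.
(b) Mass of 35.5% solution: 4322 / 0.355 = 12,170 g.
(b) Volume: 12,170 g ÷ 1.14 g/mL = 10,680 mL.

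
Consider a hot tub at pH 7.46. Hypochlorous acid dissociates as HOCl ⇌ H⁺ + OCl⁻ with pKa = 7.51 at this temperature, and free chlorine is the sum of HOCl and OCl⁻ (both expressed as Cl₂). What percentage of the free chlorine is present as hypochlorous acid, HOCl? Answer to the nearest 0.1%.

52.9%

[OCl⁻]/[HOCl] = 10^(pH − pKa) = 10^(7.46 − 7.51) = 10^-0.05 = 0.8913.
Fraction as HOCl = 1 / (1 + 0.8913) = 0.5288.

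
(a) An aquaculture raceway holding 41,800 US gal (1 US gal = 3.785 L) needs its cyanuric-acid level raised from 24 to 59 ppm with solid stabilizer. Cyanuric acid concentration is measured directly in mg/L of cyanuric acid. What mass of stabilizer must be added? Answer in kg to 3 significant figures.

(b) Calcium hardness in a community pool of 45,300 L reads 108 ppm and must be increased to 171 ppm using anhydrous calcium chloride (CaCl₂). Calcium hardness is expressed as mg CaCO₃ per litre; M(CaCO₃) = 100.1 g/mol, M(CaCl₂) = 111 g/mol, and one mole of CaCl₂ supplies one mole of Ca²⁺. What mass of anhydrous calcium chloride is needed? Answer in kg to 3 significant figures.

(a) Volume: 41,800 US gal × 3.785 L/gal = 158,213 L.
(a) CYA to add: (59 − 24) = 35 mg/L × 158,213 L = 5537 g cyanuric acid.

(b) Hardness to add: (171 − 108) = 63 mg/L as CaCO₃ × 45,300 L = 2854 g as CaCO₃.
(b) Moles of Ca²⁺ (1 mol Ca²⁺ ≡ 1 mol CaCO₃): 2854 / 100.1 g/mol = 28.51 mol.
(b) Mass of CaCl₂: 28.51 × 111 = 3165 g.

(a) 5.54 kg; (b) 3.16 kg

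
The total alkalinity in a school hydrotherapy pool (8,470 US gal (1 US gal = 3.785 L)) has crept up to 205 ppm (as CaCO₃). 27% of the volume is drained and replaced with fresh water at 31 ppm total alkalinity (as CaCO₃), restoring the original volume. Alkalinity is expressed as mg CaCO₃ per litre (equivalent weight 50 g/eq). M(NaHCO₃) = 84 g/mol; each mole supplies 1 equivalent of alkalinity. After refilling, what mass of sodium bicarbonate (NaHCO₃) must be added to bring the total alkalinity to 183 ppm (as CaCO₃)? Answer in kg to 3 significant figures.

Volume: 8,470 US gal × 3.785 L/gal = 32,059 L.
After draining 27% and refilling: 205 × 0.73 + 31 × 0.27 = 158.02 ppm.
Deficit to target: 183 − 158.02 = 24.98 mg/L.
As CaCO₃: 24.98 mg/L × 32,059 L = 800.8 g; ÷ 50 g/eq ÷ 1 = 16.02 mol NaHCO₃.
Mass: 16.02 × 84 = 1345 g.

1.35 kg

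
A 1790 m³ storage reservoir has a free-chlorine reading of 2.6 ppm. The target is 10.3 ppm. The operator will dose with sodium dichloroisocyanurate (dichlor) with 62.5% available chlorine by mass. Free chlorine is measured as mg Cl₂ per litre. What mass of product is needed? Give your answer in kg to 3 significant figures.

22.1 kg

Volume: 1790 m³ = 1,790,000 L.
Chlorine deficit: 10.3 − 2.6 = 7.7 ppm = 7.7 mg/L as Cl₂.
Cl₂ equivalent needed: 7.7 mg/L × 1,790,000 L = 13,780,000 mg = 13,780 g.
Product at 62.5% available chlorine: 13,780 / 0.625 = 22,050 g.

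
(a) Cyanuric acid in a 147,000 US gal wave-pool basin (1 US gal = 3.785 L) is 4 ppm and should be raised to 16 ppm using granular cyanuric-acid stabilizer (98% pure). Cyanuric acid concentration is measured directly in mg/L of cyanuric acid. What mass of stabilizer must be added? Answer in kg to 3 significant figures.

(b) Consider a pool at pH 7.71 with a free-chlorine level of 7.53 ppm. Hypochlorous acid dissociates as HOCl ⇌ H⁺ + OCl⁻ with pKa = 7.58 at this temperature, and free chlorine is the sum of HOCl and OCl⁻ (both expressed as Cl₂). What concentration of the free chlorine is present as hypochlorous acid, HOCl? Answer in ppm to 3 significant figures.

(a) 6.81 kg; (b) 3.21 ppm

(a) Volume: 147,000 US gal × 3.785 L/gal = 556,395 L.
(a) CYA to add: (16 − 4) = 12 mg/L × 556,395 L = 6677 g cyanuric acid.
(a) At 98% purity: 6677 / 0.98 = 6813 g product.

(b) [OCl⁻]/[HOCl] = 10^(pH − pKa) = 10^(7.71 − 7.58) = 10^0.13 = 1.349.
(b) Fraction as HOCl = 1 / (1 + 1.349) = 0.4257.
(b) HOCl = 0.4257 × 7.53 ppm = 3.206 ppm.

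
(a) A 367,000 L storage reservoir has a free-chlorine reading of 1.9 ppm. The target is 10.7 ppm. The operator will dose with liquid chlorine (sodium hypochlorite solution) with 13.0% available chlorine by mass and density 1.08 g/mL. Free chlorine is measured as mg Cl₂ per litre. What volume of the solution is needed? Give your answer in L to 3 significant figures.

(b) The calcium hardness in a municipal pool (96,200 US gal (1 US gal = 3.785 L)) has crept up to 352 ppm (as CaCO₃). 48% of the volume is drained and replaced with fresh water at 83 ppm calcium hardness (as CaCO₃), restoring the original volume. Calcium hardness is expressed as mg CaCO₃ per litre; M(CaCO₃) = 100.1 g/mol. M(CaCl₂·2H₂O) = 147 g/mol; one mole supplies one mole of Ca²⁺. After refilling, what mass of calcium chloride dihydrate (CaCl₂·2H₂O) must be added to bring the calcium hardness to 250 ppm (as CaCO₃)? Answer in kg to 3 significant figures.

(a) 23.0 L; (b) 14.5 kg

(a) Chlorine deficit: 10.7 − 1.9 = 8.8 ppm = 8.8 mg/L as Cl₂.
(a) Cl₂ equivalent needed: 8.8 mg/L × 367,000 L = 3,230,000 mg = 3230 g.
(a) Product at 13.0% available chlorine: 3230 / 0.13 = 24,840 g.
(a) Volume at density 1.08 g/mL: 24,840 g ÷ 1.08 g/mL = 23,000 mL.

(b) Volume: 96,200 US gal × 3.785 L/gal = 364,117 L.
(b) After draining 48% and refilling: 352 × 0.52 + 83 × 0.48 = 222.88 ppm.
(b) Deficit to target: 250 − 222.88 = 27.12 mg/L.
(b) As CaCO₃: 27.12 mg/L × 364,117 L = 9875 g; ÷ 100.1 = 98.65 mol Ca²⁺.
(b) Mass: 98.65 × 147 = 14,500 g.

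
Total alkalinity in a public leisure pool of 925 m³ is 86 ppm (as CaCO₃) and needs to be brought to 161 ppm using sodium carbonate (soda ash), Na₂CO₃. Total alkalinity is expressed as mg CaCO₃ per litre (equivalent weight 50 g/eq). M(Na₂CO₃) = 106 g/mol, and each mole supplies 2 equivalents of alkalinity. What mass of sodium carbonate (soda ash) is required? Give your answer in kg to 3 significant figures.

Volume: 925 m³ = 925,000 L.
Alkalinity to add: (161 − 86) = 75 mg/L as CaCO₃ × 925,000 L = 69,380 g as CaCO₃.
Equivalents: 69,380 g ÷ 50 g/eq = 1388 eq.
Each mole of Na₂CO₃ supplies 2 eq, so 1388 / 2 = 693.8 mol.
Mass: 693.8 mol × 106 g/mol = 73,540 g.

73.5 kg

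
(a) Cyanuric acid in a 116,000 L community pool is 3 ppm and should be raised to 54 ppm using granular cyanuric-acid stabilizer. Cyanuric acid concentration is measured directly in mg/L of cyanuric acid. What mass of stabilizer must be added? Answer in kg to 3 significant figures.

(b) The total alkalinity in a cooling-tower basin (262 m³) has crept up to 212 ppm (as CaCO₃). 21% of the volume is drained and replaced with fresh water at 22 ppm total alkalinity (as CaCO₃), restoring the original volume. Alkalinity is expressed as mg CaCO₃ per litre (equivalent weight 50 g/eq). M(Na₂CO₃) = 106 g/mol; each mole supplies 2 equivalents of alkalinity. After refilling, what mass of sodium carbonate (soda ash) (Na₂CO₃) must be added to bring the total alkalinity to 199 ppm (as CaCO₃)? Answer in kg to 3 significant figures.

(a) 5.92 kg; (b) 7.47 kg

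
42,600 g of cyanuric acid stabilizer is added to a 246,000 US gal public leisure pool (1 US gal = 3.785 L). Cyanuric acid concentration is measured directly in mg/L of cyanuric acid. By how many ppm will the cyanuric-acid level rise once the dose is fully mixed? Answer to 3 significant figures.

45.8 ppm

Volume: 246,000 US gal × 3.785 L/gal = 931,110 L.
Rise: 42,600 g / 931,110 L × 1000 = 45.75 mg/L.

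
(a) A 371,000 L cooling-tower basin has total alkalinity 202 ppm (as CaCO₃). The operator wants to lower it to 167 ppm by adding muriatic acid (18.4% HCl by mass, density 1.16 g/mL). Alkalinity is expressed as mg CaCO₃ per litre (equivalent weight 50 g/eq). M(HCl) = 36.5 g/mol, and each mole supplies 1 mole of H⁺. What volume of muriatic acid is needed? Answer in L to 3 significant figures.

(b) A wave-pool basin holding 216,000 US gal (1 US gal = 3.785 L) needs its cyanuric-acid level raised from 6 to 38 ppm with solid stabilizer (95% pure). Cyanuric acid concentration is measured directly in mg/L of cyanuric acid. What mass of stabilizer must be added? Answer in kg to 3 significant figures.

(a) 44.4 L; (b) 27.5 kg

(a) Alkalinity to neutralize: (202 − 167) = 35 mg/L as CaCO₃ × 371,000 L = 12,980 g as CaCO₃.
(a) Equivalents of H⁺ required: 12,980 ÷ 50 g/eq = 259.7 eq = 259.7 mol HCl.
(a) Mass of HCl: 259.7 × 36.5 = 9479 g.
(a) Mass of 18.4% solution: 9479 / 0.184 = 51,520 g.
(a) Volume: 51,520 g ÷ 1.16 g/mL = 44,410 mL.

(b) Volume: 216,000 US gal × 3.785 L/gal = 817,560 L.
(b) CYA to add: (38 − 6) = 32 mg/L × 817,560 L = 26,160 g cyanuric acid.
(b) At 95% purity: 26,160 / 0.95 = 27,540 g product.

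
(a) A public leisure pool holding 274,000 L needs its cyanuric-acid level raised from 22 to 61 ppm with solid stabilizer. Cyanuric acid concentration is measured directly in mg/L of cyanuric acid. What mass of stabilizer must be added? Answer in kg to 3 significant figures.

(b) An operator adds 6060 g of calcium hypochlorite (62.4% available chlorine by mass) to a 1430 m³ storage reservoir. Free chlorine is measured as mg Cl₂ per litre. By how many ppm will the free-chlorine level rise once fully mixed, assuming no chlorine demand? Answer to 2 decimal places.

(a) 10.7 kg; (b) 2.64 ppm

(a) CYA to add: (61 − 22) = 39 mg/L × 274,000 L = 10,690 g cyanuric acid.

(b) Volume: 1430 m³ = 1,430,000 L.
(b) Available chlorine delivered: 6060 g × 0.624 = 3781 g as Cl₂.
(b) Concentration rise: 3781 g / 1,430,000 L = 2.644 mg/L = 2.64 ppm.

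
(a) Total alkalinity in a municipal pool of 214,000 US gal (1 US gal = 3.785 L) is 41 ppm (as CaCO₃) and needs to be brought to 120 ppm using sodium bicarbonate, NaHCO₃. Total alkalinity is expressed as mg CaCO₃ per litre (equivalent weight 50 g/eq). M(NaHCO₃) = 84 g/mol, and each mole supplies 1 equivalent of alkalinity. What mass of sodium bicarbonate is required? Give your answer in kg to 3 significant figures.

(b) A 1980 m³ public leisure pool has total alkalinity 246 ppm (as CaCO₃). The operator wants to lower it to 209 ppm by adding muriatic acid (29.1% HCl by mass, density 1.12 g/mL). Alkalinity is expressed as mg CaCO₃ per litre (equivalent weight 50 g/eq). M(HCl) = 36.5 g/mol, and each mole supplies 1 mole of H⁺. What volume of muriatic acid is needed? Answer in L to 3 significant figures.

(a) Volume: 214,000 US gal × 3.785 L/gal = 809,990 L.
(a) Alkalinity to add: (120 − 41) = 79 mg/L as CaCO₃ × 809,990 L = 63,990 g as CaCO₃.
(a) Equivalents: 63,990 g ÷ 50 g/eq = 1280 eq.
(a) NaHCO₃ supplies 1 eq per mole → 1280 mol.
(a) Mass: 1280 mol × 84 g/mol = 107,500 g.

(b) Volume: 1980 m³ = 1,980,000 L.
(b) Alkalinity to neutralize: (246 − 209) = 37 mg/L as CaCO₃ × 1,980,000 L = 73,260 g as CaCO₃.
(b) Equivalents of H⁺ required: 73,260 ÷ 50 g/eq = 1465 eq = 1465 mol HCl.
(b) Mass of HCl: 1465 × 36.5 = 53,480 g.
(b) Mass of 29.1% solution: 53,480 / 0.291 = 183,800 g.
(b) Volume: 183,800 g ÷ 1.12 g/mL = 164,100 mL.

(a) 108 kg; (b) 164 L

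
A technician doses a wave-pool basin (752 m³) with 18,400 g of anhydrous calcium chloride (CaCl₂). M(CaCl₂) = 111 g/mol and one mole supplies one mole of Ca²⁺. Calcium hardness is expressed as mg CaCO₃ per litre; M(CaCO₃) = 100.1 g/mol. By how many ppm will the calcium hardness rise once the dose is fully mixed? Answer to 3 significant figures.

Volume: 752 m³ = 752,000 L.
Moles of Ca²⁺: 18,400 g ÷ 111 g/mol = 165.8 mol.
As CaCO₃: 165.8 mol × 100.1 g/mol = 16,590 g.
Rise: 16,590 g / 752,000 L × 1000 = 22.07 mg/L.

22.1 ppm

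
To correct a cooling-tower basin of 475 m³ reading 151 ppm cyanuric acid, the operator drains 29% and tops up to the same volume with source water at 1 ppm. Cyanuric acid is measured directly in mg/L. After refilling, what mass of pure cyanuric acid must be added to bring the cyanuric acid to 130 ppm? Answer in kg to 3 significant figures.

Volume: 475 m³ = 475,000 L.
After draining 29% and refilling: 151 × 0.71 + 1 × 0.29 = 107.5 ppm.
Deficit to target: 130 − 107.5 = 22.5 mg/L.
Mass: 22.5 mg/L × 475,000 L = 10,690 g cyanuric acid.

10.7 kg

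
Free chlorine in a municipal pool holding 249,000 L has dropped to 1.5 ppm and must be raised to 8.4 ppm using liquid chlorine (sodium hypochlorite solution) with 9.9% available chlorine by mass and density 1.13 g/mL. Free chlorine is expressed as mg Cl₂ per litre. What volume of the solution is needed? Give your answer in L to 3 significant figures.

15.4 L

Chlorine deficit: 8.4 − 1.5 = 6.9 ppm = 6.9 mg/L as Cl₂.
Cl₂ equivalent needed: 6.9 mg/L × 249,000 L = 1,718,000 mg = 1718 g.
Product at 9.9% available chlorine: 1718 / 0.099 = 17,350 g.
Volume at density 1.13 g/mL: 17,350 g ÷ 1.13 g/mL = 15,360 mL.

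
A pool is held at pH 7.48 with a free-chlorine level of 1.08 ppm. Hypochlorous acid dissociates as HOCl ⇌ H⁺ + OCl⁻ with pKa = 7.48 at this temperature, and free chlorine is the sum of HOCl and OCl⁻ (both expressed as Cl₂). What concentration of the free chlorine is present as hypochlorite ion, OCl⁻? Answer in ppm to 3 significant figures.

[OCl⁻]/[HOCl] = 10^(pH − pKa) = 10^(7.48 − 7.48) = 10^0.00 = 1.
Fraction as HOCl = 1 / (1 + 1) = 0.5.
OCl⁻ = (1 − 0.5) × 1.08 ppm = 0.54 ppm.

0.540 ppm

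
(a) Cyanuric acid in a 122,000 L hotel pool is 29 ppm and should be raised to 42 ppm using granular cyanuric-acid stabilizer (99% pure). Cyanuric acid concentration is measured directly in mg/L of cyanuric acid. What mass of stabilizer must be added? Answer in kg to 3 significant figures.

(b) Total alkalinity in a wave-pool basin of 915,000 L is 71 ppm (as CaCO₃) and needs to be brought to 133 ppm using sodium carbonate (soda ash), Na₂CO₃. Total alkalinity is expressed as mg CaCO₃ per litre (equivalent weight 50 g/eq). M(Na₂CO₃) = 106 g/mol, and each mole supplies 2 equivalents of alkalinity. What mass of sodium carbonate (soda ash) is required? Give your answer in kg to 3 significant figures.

(a) 1.60 kg; (b) 60.1 kg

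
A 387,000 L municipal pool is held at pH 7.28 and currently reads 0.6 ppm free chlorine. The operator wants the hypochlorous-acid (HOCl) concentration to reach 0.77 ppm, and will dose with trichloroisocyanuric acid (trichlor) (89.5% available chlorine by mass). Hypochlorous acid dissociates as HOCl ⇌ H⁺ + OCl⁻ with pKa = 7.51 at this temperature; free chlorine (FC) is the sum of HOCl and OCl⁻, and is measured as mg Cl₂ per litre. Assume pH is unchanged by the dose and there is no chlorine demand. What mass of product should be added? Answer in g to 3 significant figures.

[OCl⁻]/[HOCl] = 10^(pH − pKa) = 10^(7.28 − 7.51) = 0.5888; fraction as HOCl = 1/(1 + 0.5888) = 0.6294.
Free chlorine required for 0.77 ppm HOCl: 0.77 / 0.6294 = 1.223 ppm.
FC to add: 1.223 − 0.6 = 0.6234 mg/L as Cl₂.
Cl₂ equivalent: 0.6234 mg/L × 387,000 L = 241.3 g.
Product at 89.5% available Cl: 241.3 / 0.895 = 269.6 g.

270 g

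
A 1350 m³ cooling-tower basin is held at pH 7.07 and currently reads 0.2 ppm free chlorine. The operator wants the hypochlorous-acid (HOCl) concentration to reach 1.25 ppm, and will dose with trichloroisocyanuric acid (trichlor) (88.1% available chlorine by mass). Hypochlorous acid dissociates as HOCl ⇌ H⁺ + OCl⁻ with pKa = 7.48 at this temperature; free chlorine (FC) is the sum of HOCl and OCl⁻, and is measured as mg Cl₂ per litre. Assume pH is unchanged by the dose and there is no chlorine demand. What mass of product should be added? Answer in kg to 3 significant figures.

2.35 kg

Volume: 1350 m³ = 1,350,000 L.
[OCl⁻]/[HOCl] = 10^(pH − pKa) = 10^(7.07 − 7.48) = 0.389; fraction as HOCl = 1/(1 + 0.389) = 0.7199.
Free chlorine required for 1.25 ppm HOCl: 1.25 / 0.7199 = 1.736 ppm.
FC to add: 1.736 − 0.2 = 1.536 mg/L as Cl₂.
Cl₂ equivalent: 1.536 mg/L × 1,350,000 L = 2074 g.
Product at 88.1% available Cl: 2074 / 0.881 = 2354 g.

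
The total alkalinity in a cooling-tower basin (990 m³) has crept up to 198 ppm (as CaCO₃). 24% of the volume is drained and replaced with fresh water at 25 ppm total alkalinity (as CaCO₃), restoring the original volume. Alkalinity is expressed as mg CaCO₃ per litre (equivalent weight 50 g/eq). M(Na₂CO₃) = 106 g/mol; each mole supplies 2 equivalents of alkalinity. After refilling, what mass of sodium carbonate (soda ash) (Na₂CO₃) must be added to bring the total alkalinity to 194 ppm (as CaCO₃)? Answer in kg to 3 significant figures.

Volume: 990 m³ = 990,000 L.
After draining 24% and refilling: 198 × 0.76 + 25 × 0.24 = 156.48 ppm.
Deficit to target: 194 − 156.48 = 37.52 mg/L.
As CaCO₃: 37.52 mg/L × 990,000 L = 37,140 g; ÷ 50 g/eq ÷ 2 = 371.4 mol Na₂CO₃.
Mass: 371.4 × 106 = 39,370 g.

39.4 kg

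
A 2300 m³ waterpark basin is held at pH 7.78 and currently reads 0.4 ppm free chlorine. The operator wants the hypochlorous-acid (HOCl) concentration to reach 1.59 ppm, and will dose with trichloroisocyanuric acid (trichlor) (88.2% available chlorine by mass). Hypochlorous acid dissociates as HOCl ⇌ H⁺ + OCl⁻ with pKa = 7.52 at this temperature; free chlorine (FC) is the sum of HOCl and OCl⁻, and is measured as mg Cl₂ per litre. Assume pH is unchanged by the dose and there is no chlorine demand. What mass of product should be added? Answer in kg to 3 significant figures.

10.6 kg

Volume: 2300 m³ = 2,300,000 L.
[OCl⁻]/[HOCl] = 10^(pH − pKa) = 10^(7.78 − 7.52) = 1.82; fraction as HOCl = 1/(1 + 1.82) = 0.3546.
Free chlorine required for 1.59 ppm HOCl: 1.59 / 0.3546 = 4.483 ppm.
FC to add: 4.483 − 0.4 = 4.083 mg/L as Cl₂.
Cl₂ equivalent: 4.083 mg/L × 2,300,000 L = 9392 g.
Product at 88.2% available Cl: 9392 / 0.882 = 10,650 g.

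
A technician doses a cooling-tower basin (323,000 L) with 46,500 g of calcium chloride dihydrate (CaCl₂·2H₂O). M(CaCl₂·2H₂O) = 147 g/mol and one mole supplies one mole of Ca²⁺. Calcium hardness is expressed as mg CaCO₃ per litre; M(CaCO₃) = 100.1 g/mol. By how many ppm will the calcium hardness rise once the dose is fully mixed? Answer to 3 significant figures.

Moles of Ca²⁺: 46,500 g ÷ 147 g/mol = 316.3 mol.
As CaCO₃: 316.3 mol × 100.1 g/mol = 31,660 g.
Rise: 31,660 g / 323,000 L × 1000 = 98.03 mg/L.

98.0 ppm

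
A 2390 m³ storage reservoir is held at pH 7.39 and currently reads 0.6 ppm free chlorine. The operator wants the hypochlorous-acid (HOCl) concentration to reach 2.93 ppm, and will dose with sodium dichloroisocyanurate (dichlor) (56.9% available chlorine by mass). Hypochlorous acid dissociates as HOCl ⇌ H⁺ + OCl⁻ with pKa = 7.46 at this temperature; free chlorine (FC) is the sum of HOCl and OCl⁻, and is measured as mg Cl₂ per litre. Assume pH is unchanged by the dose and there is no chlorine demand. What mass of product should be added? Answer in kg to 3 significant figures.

20.3 kg

Volume: 2390 m³ = 2,390,000 L.
[OCl⁻]/[HOCl] = 10^(pH − pKa) = 10^(7.39 − 7.46) = 0.8511; fraction as HOCl = 1/(1 + 0.8511) = 0.5402.
Free chlorine required for 2.93 ppm HOCl: 2.93 / 0.5402 = 5.424 ppm.
FC to add: 5.424 − 0.6 = 4.824 mg/L as Cl₂.
Cl₂ equivalent: 4.824 mg/L × 2,390,000 L = 11,530 g.
Product at 56.9% available Cl: 11,530 / 0.569 = 20,260 g.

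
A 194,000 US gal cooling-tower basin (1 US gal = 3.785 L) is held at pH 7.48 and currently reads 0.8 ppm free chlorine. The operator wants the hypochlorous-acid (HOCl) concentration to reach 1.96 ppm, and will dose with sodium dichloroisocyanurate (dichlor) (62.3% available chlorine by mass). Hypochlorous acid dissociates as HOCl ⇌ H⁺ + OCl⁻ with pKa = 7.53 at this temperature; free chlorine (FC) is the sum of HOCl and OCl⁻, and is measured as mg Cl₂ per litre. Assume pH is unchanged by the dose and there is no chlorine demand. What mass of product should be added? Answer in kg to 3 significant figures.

3.43 kg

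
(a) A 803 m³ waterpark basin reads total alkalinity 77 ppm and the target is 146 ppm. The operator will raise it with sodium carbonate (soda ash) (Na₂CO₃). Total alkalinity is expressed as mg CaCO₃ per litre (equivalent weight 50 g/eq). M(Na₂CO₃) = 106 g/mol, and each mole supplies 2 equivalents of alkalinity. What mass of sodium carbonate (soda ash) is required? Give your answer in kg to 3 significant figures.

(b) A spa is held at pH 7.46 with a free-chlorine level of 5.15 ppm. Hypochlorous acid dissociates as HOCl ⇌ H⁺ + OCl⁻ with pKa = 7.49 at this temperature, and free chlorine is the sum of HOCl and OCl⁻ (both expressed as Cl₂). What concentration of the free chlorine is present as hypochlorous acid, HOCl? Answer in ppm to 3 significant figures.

(a) 58.7 kg; (b) 2.66 ppm

(a) Volume: 803 m³ = 803,000 L.
(a) Alkalinity to add: (146 − 77) = 69 mg/L as CaCO₃ × 803,000 L = 55,410 g as CaCO₃.
(a) Equivalents: 55,410 g ÷ 50 g/eq = 1108 eq.
(a) Each mole of Na₂CO₃ supplies 2 eq, so 1108 / 2 = 554.1 mol.
(a) Mass: 554.1 mol × 106 g/mol = 58,730 g.

(b) [OCl⁻]/[HOCl] = 10^(pH − pKa) = 10^(7.46 − 7.49) = 10^-0.03 = 0.9333.
(b) Fraction as HOCl = 1 / (1 + 0.9333) = 0.5173.
(b) HOCl = 0.5173 × 5.15 ppm = 2.664 ppm.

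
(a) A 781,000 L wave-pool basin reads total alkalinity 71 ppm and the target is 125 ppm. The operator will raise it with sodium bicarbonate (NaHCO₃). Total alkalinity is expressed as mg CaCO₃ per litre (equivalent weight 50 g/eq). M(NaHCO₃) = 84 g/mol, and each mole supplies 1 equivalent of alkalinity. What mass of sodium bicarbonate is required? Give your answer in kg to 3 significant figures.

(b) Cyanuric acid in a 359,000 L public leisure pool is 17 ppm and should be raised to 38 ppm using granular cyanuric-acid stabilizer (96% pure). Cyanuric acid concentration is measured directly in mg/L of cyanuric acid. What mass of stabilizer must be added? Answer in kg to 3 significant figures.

(a) 70.9 kg; (b) 7.85 kg

(a) Alkalinity to add: (125 − 71) = 54 mg/L as CaCO₃ × 781,000 L = 42,170 g as CaCO₃.
(a) Equivalents: 42,170 g ÷ 50 g/eq = 843.5 eq.
(a) NaHCO₃ supplies 1 eq per mole → 843.5 mol.
(a) Mass: 843.5 mol × 84 g/mol = 70,850 g.

(b) CYA to add: (38 − 17) = 21 mg/L × 359,000 L = 7539 g cyanuric acid.
(b) At 96% purity: 7539 / 0.96 = 7853 g product.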